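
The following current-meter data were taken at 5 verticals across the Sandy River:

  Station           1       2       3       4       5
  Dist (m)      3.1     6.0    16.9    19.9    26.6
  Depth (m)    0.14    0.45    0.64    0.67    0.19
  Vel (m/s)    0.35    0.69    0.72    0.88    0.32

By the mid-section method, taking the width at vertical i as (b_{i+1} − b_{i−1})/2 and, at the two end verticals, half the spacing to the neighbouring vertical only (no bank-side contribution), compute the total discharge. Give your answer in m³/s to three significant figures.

8.48 m³/s

w_1 = (6.0 − 3.1)/2 = 1.45 m; q_1 = 0.35 × 0.14 × 1.45 = 0.07105 m³/s
w_2 = (16.9 − 3.1)/2 = 6.9 m; q_2 = 0.69 × 0.45 × 6.9 = 2.142 m³/s
w_3 = (19.9 − 6.0)/2 = 6.95 m; q_3 = 0.72 × 0.64 × 6.95 = 3.203 m³/s
w_4 = (26.6 − 16.9)/2 = 4.85 m; q_4 = 0.88 × 0.67 × 4.85 = 2.860 m³/s
w_5 = (26.6 − 19.9)/2 = 3.35 m; q_5 = 0.32 × 0.19 × 3.35 = 0.2037 m³/s
Q = Σ qᵢ = 8.479 m³/s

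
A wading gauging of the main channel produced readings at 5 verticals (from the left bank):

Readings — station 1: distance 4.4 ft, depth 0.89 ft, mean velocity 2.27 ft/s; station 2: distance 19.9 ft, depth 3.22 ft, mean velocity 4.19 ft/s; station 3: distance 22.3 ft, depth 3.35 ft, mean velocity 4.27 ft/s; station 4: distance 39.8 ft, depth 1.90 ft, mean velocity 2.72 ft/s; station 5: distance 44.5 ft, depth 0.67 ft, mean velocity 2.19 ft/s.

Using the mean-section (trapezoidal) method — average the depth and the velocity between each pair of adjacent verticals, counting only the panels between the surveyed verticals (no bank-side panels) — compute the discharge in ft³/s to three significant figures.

312 ft³/s

Panel 1-2: Δb = 15.5 ft, d̄ = (0.89+3.22)/2 = 2.055, v̄ = (2.27+4.19)/2 = 3.23 → q = 15.5×2.055×3.23 = 102.9 ft³/s
Panel 2-3: Δb = 2.4 ft, d̄ = (3.22+3.35)/2 = 3.285, v̄ = (4.19+4.27)/2 = 4.23 → q = 2.4×3.285×4.23 = 33.35 ft³/s
Panel 3-4: Δb = 17.5 ft, d̄ = (3.35+1.90)/2 = 2.625, v̄ = (4.27+2.72)/2 = 3.495 → q = 17.5×2.625×3.495 = 160.6 ft³/s
Panel 4-5: Δb = 4.7 ft, d̄ = (1.90+0.67)/2 = 1.285, v̄ = (2.72+2.19)/2 = 2.455 → q = 4.7×1.285×2.455 = 14.83 ft³/s
Q = Σ q = 311.6 ft³/s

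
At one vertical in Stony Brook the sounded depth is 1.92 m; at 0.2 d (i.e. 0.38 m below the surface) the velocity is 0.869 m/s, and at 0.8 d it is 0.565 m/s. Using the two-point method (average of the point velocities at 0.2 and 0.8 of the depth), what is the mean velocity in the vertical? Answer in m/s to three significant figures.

0.717 m/s

v̄ = (0.869 + 0.565) / 2 = 0.7170 m/s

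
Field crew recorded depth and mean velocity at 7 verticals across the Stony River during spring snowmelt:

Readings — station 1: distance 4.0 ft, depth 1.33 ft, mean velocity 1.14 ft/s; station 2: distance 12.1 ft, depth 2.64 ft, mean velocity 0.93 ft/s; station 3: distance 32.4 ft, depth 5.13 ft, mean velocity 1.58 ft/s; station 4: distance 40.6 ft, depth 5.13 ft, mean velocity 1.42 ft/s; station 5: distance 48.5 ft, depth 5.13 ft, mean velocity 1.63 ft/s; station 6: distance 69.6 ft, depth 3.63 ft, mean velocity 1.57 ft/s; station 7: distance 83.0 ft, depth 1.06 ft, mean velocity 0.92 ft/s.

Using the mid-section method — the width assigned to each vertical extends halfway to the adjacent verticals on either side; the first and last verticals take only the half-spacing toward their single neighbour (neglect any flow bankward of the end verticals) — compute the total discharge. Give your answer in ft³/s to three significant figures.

441 ft³/s

w_1 = (12.1 − 4.0)/2 = 4.05 ft; q_1 = 1.14 × 1.33 × 4.05 = 6.141 ft³/s
w_2 = (32.4 − 4.0)/2 = 14.2 ft; q_2 = 0.93 × 2.64 × 14.2 = 34.86 ft³/s
w_3 = (40.6 − 12.1)/2 = 14.25 ft; q_3 = 1.58 × 5.13 × 14.25 = 115.5 ft³/s
w_4 = (48.5 − 32.4)/2 = 8.05 ft; q_4 = 1.42 × 5.13 × 8.05 = 58.64 ft³/s
w_5 = (69.6 − 40.6)/2 = 14.5 ft; q_5 = 1.63 × 5.13 × 14.5 = 121.2 ft³/s
w_6 = (83.0 − 48.5)/2 = 17.25 ft; q_6 = 1.57 × 3.63 × 17.25 = 98.31 ft³/s
w_7 = (83.0 − 69.6)/2 = 6.7 ft; q_7 = 0.92 × 1.06 × 6.7 = 6.534 ft³/s
Q = Σ qᵢ = 441.2 ft³/s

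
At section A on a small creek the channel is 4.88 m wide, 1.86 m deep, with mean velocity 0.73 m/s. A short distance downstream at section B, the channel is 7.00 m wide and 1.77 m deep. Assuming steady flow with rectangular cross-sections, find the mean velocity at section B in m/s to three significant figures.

Q = A₁V₁ = (4.88×1.86) × 0.73 = 6.626 m³/s
A₂ = 7.00 × 1.77 = 12.39 m²
V₂ = Q/A₂ = 6.626/12.39 = 0.5348 m/s

0.535 m/s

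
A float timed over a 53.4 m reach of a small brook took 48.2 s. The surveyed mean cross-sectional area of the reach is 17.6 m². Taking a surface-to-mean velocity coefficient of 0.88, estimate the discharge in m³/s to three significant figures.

17.2 m³/s

v_surface = L / t̄ = 53.4 / 48.2 = 1.108 m/s
v_mean = 0.88 × 1.108 = 0.9749 m/s
Q = A × v_mean = 17.6 × 0.9749 = 17.16 m³/s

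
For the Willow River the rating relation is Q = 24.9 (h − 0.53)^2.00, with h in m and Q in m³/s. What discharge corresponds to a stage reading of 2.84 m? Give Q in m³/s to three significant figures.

133 m³/s

Q = 24.9 × (2.84 − 0.53)^2.00 = 24.9 × 2.31^2.00 = 132.9 m³/s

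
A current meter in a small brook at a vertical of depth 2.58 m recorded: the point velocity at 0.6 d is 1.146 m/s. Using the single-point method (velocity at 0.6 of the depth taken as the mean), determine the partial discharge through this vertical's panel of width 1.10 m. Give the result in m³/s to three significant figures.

v̄ = v₀.₆ = 1.146 m/s
q = v̄ × d × w = 1.146 × 2.58 × 1.10 = 3.252 m³/s

3.25 m³/s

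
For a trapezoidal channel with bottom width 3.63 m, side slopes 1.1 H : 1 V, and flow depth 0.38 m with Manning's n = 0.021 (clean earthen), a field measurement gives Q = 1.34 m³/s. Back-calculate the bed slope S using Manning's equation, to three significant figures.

A = (b + z·y)·y = (3.63 + 1.1×0.38)×0.38 = 1.538 m²
P = b + 2y√(1+z²) = 3.63 + 2×0.38×√(1+1.1²) = 4.760 m
R = A/P = 1.538/4.760 = 0.3232 m
S = (Q·n / (1·A·R^(2/3)))² = (1.34×0.021 / (1×1.538×0.4709))² = 0.001509

0.00151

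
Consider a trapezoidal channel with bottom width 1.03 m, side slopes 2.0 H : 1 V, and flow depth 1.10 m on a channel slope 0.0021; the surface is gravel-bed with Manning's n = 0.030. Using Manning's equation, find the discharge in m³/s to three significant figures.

3.85 m³/s

A = (b + z·y)·y = (1.03 + 2.0×1.10)×1.10 = 3.553 m²
P = b + 2y√(1+z²) = 1.03 + 2×1.10×√(1+2.0²) = 5.949 m
R = A/P = 3.553/5.949 = 0.5972 m
Q = (1/n)·A·R^(2/3)·S^(1/2) = (1/0.030) × 3.553 × 0.5972^(2/3) × 0.0021^(1/2) = 3.849 m³/s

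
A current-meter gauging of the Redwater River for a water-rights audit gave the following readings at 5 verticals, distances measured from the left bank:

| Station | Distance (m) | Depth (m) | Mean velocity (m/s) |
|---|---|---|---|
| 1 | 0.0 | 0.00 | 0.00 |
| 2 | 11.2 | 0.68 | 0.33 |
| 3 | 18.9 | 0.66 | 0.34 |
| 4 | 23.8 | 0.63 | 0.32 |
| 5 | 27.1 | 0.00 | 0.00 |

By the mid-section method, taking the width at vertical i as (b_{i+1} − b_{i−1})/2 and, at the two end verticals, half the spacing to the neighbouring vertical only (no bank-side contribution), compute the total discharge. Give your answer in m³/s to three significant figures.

4.36 m³/s

w_2 = (18.9 − 0.0)/2 = 9.45 m; q_2 = 0.33 × 0.68 × 9.45 = 2.121 m³/s
w_3 = (23.8 − 11.2)/2 = 6.3 m; q_3 = 0.34 × 0.66 × 6.3 = 1.414 m³/s
w_4 = (27.1 − 18.9)/2 = 4.1 m; q_4 = 0.32 × 0.63 × 4.1 = 0.8266 m³/s
Stations 1, 5 contribute zero (depth or velocity is 0).
Q = Σ qᵢ = 4.361 m³/s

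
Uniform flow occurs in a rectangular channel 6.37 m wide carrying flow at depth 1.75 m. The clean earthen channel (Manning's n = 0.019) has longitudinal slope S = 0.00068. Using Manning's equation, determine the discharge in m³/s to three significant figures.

16.6 m³/s

A = b·y = 6.37 × 1.75 = 11.15 m²
P = b + 2y = 6.37 + 2×1.75 = 9.870 m
R = A/P = 11.15/9.870 = 1.129 m
Q = (1/n)·A·R^(2/3)·S^(1/2) = (1/0.019) × 11.15 × 1.129^(2/3) × 0.00068^(1/2) = 16.59 m³/s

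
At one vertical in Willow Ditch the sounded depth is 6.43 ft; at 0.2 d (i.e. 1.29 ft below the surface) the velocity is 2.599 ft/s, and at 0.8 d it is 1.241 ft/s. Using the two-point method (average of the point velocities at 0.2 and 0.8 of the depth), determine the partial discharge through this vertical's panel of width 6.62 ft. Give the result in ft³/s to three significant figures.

v̄ = (2.599 + 1.241) / 2 = 1.920 ft/s
q = v̄ × d × w = 1.920 × 6.43 × 6.62 = 81.73 ft³/s

81.7 ft³/s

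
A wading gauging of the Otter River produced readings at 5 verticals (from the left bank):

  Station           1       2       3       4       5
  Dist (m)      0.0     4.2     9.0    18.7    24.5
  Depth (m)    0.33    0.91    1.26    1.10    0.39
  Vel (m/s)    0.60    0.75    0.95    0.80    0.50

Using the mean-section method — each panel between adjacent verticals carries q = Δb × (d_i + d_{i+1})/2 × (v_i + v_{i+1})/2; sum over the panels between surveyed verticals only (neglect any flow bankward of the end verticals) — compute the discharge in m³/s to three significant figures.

19.0 m³/s

Panel 1-2: Δb = 4.2 m, d̄ = (0.33+0.91)/2 = 0.62, v̄ = (0.60+0.75)/2 = 0.675 → q = 4.2×0.62×0.675 = 1.758 m³/s
Panel 2-3: Δb = 4.8 m, d̄ = (0.91+1.26)/2 = 1.085, v̄ = (0.75+0.95)/2 = 0.85 → q = 4.8×1.085×0.85 = 4.427 m³/s
Panel 3-4: Δb = 9.7 m, d̄ = (1.26+1.10)/2 = 1.18, v̄ = (0.95+0.80)/2 = 0.875 → q = 9.7×1.18×0.875 = 10.02 m³/s
Panel 4-5: Δb = 5.8 m, d̄ = (1.10+0.39)/2 = 0.745, v̄ = (0.80+0.50)/2 = 0.65 → q = 5.8×0.745×0.65 = 2.809 m³/s
Q = Σ q = 19.01 m³/s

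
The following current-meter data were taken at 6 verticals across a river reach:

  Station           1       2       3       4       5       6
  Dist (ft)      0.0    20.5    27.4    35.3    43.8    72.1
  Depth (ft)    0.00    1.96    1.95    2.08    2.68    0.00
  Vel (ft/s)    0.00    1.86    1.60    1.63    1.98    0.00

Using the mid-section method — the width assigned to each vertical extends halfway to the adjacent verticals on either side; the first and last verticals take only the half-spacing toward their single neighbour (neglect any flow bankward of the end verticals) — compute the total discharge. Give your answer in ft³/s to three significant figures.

198 ft³/s

w_2 = (27.4 − 0.0)/2 = 13.7 ft; q_2 = 1.86 × 1.96 × 13.7 = 49.94 ft³/s
w_3 = (35.3 − 20.5)/2 = 7.4 ft; q_3 = 1.60 × 1.95 × 7.4 = 23.09 ft³/s
w_4 = (43.8 − 27.4)/2 = 8.2 ft; q_4 = 1.63 × 2.08 × 8.2 = 27.80 ft³/s
w_5 = (72.1 − 35.3)/2 = 18.4 ft; q_5 = 1.98 × 2.68 × 18.4 = 97.64 ft³/s
Stations 1, 6 contribute zero (depth or velocity is 0).
Q = Σ qᵢ = 198.5 ft³/s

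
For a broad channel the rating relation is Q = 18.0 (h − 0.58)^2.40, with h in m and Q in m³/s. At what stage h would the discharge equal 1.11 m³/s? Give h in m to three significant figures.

0.893 m

h − h₀ = (Q/C)^(1/b) = (1.11/18.0)^(1/2.40) = 0.3132 m
h = 0.58 + 0.3132 = 0.8932 m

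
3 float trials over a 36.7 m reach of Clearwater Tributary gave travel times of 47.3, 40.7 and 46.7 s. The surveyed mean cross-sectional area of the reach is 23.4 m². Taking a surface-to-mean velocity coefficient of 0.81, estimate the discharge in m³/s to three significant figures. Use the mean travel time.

15.5 m³/s

t̄ = (47.3 + 40.7 + 46.7) / 3 = 44.9 s
v_surface = L / t̄ = 36.7 / 44.9 = 0.8174 m/s
v_mean = 0.81 × 0.8174 = 0.6621 m/s
Q = A × v_mean = 23.4 × 0.6621 = 15.49 m³/s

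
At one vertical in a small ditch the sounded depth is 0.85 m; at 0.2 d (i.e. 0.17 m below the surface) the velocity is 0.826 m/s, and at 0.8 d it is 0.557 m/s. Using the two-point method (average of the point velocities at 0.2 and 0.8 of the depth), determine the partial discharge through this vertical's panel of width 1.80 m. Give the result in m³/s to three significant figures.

1.06 m³/s

v̄ = (0.826 + 0.557) / 2 = 0.6915 m/s
q = v̄ × d × w = 0.6915 × 0.85 × 1.80 = 1.058 m³/s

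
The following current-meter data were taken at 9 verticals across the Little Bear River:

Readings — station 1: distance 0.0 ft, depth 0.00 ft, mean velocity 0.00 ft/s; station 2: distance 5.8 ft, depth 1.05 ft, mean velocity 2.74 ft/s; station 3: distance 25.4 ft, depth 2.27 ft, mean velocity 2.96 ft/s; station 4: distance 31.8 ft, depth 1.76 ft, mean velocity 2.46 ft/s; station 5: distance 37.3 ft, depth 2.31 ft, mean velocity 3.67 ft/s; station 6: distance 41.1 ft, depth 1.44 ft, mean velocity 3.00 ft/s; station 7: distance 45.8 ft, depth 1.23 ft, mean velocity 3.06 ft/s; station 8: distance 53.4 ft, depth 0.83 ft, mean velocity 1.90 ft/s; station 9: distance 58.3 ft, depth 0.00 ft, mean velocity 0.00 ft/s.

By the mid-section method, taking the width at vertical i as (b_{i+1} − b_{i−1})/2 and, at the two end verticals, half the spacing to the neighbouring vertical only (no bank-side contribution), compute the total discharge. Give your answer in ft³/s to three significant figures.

w_2 = (25.4 − 0.0)/2 = 12.7 ft; q_2 = 2.74 × 1.05 × 12.7 = 36.54 ft³/s
w_3 = (31.8 − 5.8)/2 = 13 ft; q_3 = 2.96 × 2.27 × 13 = 87.35 ft³/s
w_4 = (37.3 − 25.4)/2 = 5.95 ft; q_4 = 2.46 × 1.76 × 5.95 = 25.76 ft³/s
w_5 = (41.1 − 31.8)/2 = 4.65 ft; q_5 = 3.67 × 2.31 × 4.65 = 39.42 ft³/s
w_6 = (45.8 − 37.3)/2 = 4.25 ft; q_6 = 3.00 × 1.44 × 4.25 = 18.36 ft³/s
w_7 = (53.4 − 41.1)/2 = 6.15 ft; q_7 = 3.06 × 1.23 × 6.15 = 23.15 ft³/s
w_8 = (58.3 − 45.8)/2 = 6.25 ft; q_8 = 1.90 × 0.83 × 6.25 = 9.856 ft³/s
Stations 1, 9 contribute zero (depth or velocity is 0).
Q = Σ qᵢ = 240.4 ft³/s

240 ft³/s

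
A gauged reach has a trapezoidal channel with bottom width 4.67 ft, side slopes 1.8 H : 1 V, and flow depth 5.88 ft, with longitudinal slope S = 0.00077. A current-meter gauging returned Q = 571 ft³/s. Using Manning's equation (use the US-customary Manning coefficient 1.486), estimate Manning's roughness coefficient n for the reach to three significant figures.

0.0138

A = (b + z·y)·y = (4.67 + 1.8×5.88)×5.88 = 89.69 ft²
P = b + 2y√(1+z²) = 4.67 + 2×5.88×√(1+1.8²) = 28.89 ft
R = A/P = 89.69/28.89 = 3.105 ft
n = (1.486/Q)·A·R^(2/3)·S^(1/2) = (1.486/571) × 89.69 × 2.128 × 0.02775 = 0.01379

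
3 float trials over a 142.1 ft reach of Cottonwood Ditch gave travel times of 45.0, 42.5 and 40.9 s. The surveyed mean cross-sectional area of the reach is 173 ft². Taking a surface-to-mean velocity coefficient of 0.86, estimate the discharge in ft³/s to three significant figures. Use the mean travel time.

t̄ = (45.0 + 42.5 + 40.9) / 3 = 42.8 s
v_surface = L / t̄ = 142.1 / 42.8 = 3.320 ft/s
v_mean = 0.86 × 3.320 = 2.855 ft/s
Q = A × v_mean = 173 × 2.855 = 494.0 ft³/s

494 ft³/s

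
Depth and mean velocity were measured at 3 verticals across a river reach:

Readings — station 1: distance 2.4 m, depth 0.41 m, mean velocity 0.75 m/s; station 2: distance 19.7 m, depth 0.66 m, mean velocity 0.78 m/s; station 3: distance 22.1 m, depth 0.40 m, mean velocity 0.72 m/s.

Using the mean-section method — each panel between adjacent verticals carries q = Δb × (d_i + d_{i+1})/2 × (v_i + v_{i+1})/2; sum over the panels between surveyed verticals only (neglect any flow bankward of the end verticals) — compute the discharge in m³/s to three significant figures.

8.03 m³/s

Panel 1-2: Δb = 17.3 m, d̄ = (0.41+0.66)/2 = 0.535, v̄ = (0.75+0.78)/2 = 0.765 → q = 17.3×0.535×0.765 = 7.080 m³/s
Panel 2-3: Δb = 2.4 m, d̄ = (0.66+0.40)/2 = 0.53, v̄ = (0.78+0.72)/2 = 0.75 → q = 2.4×0.53×0.75 = 0.9540 m³/s
Q = Σ q = 8.034 m³/s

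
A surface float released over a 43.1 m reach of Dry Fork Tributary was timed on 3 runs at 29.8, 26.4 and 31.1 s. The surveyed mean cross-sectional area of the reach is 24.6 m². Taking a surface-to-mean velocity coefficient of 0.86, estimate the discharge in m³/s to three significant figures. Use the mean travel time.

t̄ = (29.8 + 26.4 + 31.1) / 3 = 29.1 s
v_surface = L / t̄ = 43.1 / 29.1 = 1.481 m/s
v_mean = 0.86 × 1.481 = 1.274 m/s
Q = A × v_mean = 24.6 × 1.274 = 31.33 m³/s

31.3 m³/s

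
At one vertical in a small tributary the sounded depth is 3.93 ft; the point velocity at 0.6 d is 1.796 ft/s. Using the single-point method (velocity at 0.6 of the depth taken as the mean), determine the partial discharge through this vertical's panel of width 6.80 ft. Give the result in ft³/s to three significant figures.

48.0 ft³/s

v̄ = v₀.₆ = 1.796 ft/s
q = v̄ × d × w = 1.796 × 3.93 × 6.80 = 48.00 ft³/s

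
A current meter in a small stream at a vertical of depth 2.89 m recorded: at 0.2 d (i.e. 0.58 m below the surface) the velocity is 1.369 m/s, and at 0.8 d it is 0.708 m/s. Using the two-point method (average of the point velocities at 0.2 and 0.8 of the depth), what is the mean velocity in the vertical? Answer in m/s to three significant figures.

v̄ = (1.369 + 0.708) / 2 = 1.039 m/s

1.04 m/s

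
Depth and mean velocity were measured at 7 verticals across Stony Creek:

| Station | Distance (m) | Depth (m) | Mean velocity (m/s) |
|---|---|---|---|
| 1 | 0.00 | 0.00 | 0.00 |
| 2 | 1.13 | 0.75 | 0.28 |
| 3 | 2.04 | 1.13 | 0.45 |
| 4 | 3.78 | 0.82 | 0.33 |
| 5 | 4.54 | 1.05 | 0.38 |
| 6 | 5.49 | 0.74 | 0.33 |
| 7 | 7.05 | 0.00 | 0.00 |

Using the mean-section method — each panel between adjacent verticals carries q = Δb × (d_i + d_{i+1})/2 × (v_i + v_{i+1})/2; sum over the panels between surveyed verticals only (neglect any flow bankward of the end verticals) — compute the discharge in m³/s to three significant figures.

1.68 m³/s

Panel 1-2: Δb = 1.13 m, d̄ = (0.00+0.75)/2 = 0.375, v̄ = (0.00+0.28)/2 = 0.14 → q = 1.13×0.375×0.14 = 0.05933 m³/s
Panel 2-3: Δb = 0.91 m, d̄ = (0.75+1.13)/2 = 0.94, v̄ = (0.28+0.45)/2 = 0.365 → q = 0.91×0.94×0.365 = 0.3122 m³/s
Panel 3-4: Δb = 1.74 m, d̄ = (1.13+0.82)/2 = 0.975, v̄ = (0.45+0.33)/2 = 0.39 → q = 1.74×0.975×0.39 = 0.6616 m³/s
Panel 4-5: Δb = 0.76 m, d̄ = (0.82+1.05)/2 = 0.935, v̄ = (0.33+0.38)/2 = 0.355 → q = 0.76×0.935×0.355 = 0.2523 m³/s
Panel 5-6: Δb = 0.95 m, d̄ = (1.05+0.74)/2 = 0.895, v̄ = (0.38+0.33)/2 = 0.355 → q = 0.95×0.895×0.355 = 0.3018 m³/s
Panel 6-7: Δb = 1.56 m, d̄ = (0.74+0.00)/2 = 0.37, v̄ = (0.33+0.00)/2 = 0.165 → q = 1.56×0.37×0.165 = 0.09524 m³/s
Q = Σ q = 1.683 m³/s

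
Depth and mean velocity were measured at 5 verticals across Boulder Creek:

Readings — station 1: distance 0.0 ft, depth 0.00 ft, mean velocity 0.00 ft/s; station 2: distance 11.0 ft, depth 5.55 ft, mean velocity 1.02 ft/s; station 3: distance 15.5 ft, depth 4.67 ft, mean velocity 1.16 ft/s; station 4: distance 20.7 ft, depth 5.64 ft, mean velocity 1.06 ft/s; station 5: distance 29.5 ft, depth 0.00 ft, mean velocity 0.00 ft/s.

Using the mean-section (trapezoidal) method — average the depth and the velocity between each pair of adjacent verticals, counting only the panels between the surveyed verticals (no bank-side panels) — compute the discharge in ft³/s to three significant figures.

83.5 ft³/s

Panel 1-2: Δb = 11 ft, d̄ = (0.00+5.55)/2 = 2.775, v̄ = (0.00+1.02)/2 = 0.51 → q = 11×2.775×0.51 = 15.57 ft³/s
Panel 2-3: Δb = 4.5 ft, d̄ = (5.55+4.67)/2 = 5.11, v̄ = (1.02+1.16)/2 = 1.09 → q = 4.5×5.11×1.09 = 25.06 ft³/s
Panel 3-4: Δb = 5.2 ft, d̄ = (4.67+5.64)/2 = 5.155, v̄ = (1.16+1.06)/2 = 1.11 → q = 5.2×5.155×1.11 = 29.75 ft³/s
Panel 4-5: Δb = 8.8 ft, d̄ = (5.64+0.00)/2 = 2.82, v̄ = (1.06+0.00)/2 = 0.53 → q = 8.8×2.82×0.53 = 13.15 ft³/s
Q = Σ q = 83.54 ft³/s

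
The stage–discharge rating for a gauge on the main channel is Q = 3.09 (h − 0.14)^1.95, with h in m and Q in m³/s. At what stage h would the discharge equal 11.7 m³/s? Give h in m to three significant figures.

2.12 m

h − h₀ = (Q/C)^(1/b) = (11.7/3.09)^(1/1.95) = 1.979 m
h = 0.14 + 1.979 = 2.119 m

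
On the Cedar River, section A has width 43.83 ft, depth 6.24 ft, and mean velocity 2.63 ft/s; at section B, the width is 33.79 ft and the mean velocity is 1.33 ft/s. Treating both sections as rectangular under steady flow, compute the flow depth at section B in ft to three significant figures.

16.0 ft

Q = A₁V₁ = (43.83×6.24) × 2.63 = 719.3 ft³/s
d₂ = Q/(b₂ V₂) = 719.3/(33.79×1.33) = 16.01 ft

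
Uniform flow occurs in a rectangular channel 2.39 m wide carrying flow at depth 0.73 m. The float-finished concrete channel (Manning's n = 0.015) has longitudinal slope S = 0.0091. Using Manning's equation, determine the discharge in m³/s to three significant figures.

A = b·y = 2.39 × 0.73 = 1.745 m²
P = b + 2y = 2.39 + 2×0.73 = 3.850 m
R = A/P = 1.745/3.850 = 0.4532 m
Q = (1/n)·A·R^(2/3)·S^(1/2) = (1/0.015) × 1.745 × 0.4532^(2/3) × 0.0091^(1/2) = 6.546 m³/s

6.55 m³/s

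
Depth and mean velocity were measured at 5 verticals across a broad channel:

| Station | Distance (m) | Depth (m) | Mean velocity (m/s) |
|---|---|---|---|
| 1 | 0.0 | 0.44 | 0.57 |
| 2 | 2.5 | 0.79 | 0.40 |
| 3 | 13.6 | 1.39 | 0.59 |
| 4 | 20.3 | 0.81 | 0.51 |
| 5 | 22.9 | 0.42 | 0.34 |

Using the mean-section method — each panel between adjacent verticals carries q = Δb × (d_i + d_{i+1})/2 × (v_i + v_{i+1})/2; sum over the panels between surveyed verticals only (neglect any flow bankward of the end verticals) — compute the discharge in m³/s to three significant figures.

11.5 m³/s

Panel 1-2: Δb = 2.5 m, d̄ = (0.44+0.79)/2 = 0.615, v̄ = (0.57+0.40)/2 = 0.485 → q = 2.5×0.615×0.485 = 0.7457 m³/s
Panel 2-3: Δb = 11.1 m, d̄ = (0.79+1.39)/2 = 1.09, v̄ = (0.40+0.59)/2 = 0.495 → q = 11.1×1.09×0.495 = 5.989 m³/s
Panel 3-4: Δb = 6.7 m, d̄ = (1.39+0.81)/2 = 1.1, v̄ = (0.59+0.51)/2 = 0.55 → q = 6.7×1.1×0.55 = 4.054 m³/s
Panel 4-5: Δb = 2.6 m, d̄ = (0.81+0.42)/2 = 0.615, v̄ = (0.51+0.34)/2 = 0.425 → q = 2.6×0.615×0.425 = 0.6796 m³/s
Q = Σ q = 11.47 m³/s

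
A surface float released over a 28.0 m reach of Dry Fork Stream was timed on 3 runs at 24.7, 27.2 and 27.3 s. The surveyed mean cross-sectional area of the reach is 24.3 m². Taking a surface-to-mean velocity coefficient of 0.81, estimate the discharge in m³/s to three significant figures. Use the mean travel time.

20.9 m³/s

t̄ = (24.7 + 27.2 + 27.3) / 3 = 26.4 s
v_surface = L / t̄ = 28.0 / 26.4 = 1.061 m/s
v_mean = 0.81 × 1.061 = 0.8591 m/s
Q = A × v_mean = 24.3 × 0.8591 = 20.88 m³/s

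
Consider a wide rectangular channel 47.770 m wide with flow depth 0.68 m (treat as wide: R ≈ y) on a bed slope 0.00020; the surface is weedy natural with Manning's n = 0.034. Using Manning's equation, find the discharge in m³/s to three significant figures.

10.4 m³/s

A = b·y = 47.770 × 0.68 = 32.48 m²
Wide channel: R ≈ y = 0.68 m
Q = (1/n)·A·R^(2/3)·S^(1/2) = (1/0.034) × 32.48 × 0.6800^(2/3) × 0.00020^(1/2) = 10.45 m³/s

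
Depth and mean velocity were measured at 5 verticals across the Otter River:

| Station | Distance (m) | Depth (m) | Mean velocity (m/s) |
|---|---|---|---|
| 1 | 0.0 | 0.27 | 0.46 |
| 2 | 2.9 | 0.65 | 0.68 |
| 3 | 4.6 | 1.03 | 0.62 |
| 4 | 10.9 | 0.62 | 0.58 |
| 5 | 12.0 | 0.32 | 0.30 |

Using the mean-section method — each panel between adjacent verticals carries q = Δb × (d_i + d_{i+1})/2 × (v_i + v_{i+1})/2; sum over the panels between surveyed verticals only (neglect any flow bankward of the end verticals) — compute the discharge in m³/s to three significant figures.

Panel 1-2: Δb = 2.9 m, d̄ = (0.27+0.65)/2 = 0.46, v̄ = (0.46+0.68)/2 = 0.57 → q = 2.9×0.46×0.57 = 0.7604 m³/s
Panel 2-3: Δb = 1.7 m, d̄ = (0.65+1.03)/2 = 0.84, v̄ = (0.68+0.62)/2 = 0.65 → q = 1.7×0.84×0.65 = 0.9282 m³/s
Panel 3-4: Δb = 6.3 m, d̄ = (1.03+0.62)/2 = 0.825, v̄ = (0.62+0.58)/2 = 0.6 → q = 6.3×0.825×0.6 = 3.119 m³/s
Panel 4-5: Δb = 1.1 m, d̄ = (0.62+0.32)/2 = 0.47, v̄ = (0.58+0.30)/2 = 0.44 → q = 1.1×0.47×0.44 = 0.2275 m³/s
Q = Σ q = 5.035 m³/s

5.03 m³/s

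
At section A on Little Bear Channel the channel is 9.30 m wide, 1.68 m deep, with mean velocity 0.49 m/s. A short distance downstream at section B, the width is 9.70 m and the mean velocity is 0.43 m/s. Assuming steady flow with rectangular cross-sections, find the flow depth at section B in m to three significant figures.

1.84 m

Q = A₁V₁ = (9.30×1.68) × 0.49 = 7.656 m³/s
d₂ = Q/(b₂ V₂) = 7.656/(9.70×0.43) = 1.835 m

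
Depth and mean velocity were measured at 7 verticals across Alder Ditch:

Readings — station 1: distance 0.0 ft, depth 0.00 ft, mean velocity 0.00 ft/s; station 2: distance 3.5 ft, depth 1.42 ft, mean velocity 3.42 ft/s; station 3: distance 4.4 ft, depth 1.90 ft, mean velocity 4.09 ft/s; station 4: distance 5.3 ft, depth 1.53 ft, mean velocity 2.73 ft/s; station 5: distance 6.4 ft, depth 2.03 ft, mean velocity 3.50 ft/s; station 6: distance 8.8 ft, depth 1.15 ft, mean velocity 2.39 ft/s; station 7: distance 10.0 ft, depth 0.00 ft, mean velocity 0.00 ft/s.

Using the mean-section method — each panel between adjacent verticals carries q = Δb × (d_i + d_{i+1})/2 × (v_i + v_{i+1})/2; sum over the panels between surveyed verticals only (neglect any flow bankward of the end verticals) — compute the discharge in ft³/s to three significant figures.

33.3 ft³/s

Panel 1-2: Δb = 3.5 ft, d̄ = (0.00+1.42)/2 = 0.71, v̄ = (0.00+3.42)/2 = 1.71 → q = 3.5×0.71×1.71 = 4.249 ft³/s
Panel 2-3: Δb = 0.9 ft, d̄ = (1.42+1.90)/2 = 1.66, v̄ = (3.42+4.09)/2 = 3.755 → q = 0.9×1.66×3.755 = 5.610 ft³/s
Panel 3-4: Δb = 0.9 ft, d̄ = (1.90+1.53)/2 = 1.715, v̄ = (4.09+2.73)/2 = 3.41 → q = 0.9×1.715×3.41 = 5.263 ft³/s
Panel 4-5: Δb = 1.1 ft, d̄ = (1.53+2.03)/2 = 1.78, v̄ = (2.73+3.50)/2 = 3.115 → q = 1.1×1.78×3.115 = 6.099 ft³/s
Panel 5-6: Δb = 2.4 ft, d̄ = (2.03+1.15)/2 = 1.59, v̄ = (3.50+2.39)/2 = 2.945 → q = 2.4×1.59×2.945 = 11.24 ft³/s
Panel 6-7: Δb = 1.2 ft, d̄ = (1.15+0.00)/2 = 0.575, v̄ = (2.39+0.00)/2 = 1.195 → q = 1.2×0.575×1.195 = 0.8246 ft³/s
Q = Σ q = 33.28 ft³/s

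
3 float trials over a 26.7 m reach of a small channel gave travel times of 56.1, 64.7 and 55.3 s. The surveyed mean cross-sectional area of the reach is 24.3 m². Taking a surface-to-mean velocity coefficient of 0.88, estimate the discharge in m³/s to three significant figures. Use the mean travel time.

t̄ = (56.1 + 64.7 + 55.3) / 3 = 58.7 s
v_surface = L / t̄ = 26.7 / 58.7 = 0.4549 m/s
v_mean = 0.88 × 0.4549 = 0.4003 m/s
Q = A × v_mean = 24.3 × 0.4003 = 9.727 m³/s

9.73 m³/s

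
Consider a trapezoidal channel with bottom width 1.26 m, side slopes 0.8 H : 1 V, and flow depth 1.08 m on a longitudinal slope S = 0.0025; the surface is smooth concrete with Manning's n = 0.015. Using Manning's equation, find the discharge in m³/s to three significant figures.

5.26 m³/s

A = (b + z·y)·y = (1.26 + 0.8×1.08)×1.08 = 2.294 m²
P = b + 2y√(1+z²) = 1.26 + 2×1.08×√(1+0.8²) = 4.026 m
R = A/P = 2.294/4.026 = 0.5698 m
Q = (1/n)·A·R^(2/3)·S^(1/2) = (1/0.015) × 2.294 × 0.5698^(2/3) × 0.0025^(1/2) = 5.255 m³/s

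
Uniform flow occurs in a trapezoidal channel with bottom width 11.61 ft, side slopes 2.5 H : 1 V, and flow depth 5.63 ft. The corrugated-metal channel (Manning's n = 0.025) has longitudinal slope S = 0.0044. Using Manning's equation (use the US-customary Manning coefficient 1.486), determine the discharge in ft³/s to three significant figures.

A = (b + z·y)·y = (11.61 + 2.5×5.63)×5.63 = 144.6 ft²
P = b + 2y√(1+z²) = 11.61 + 2×5.63×√(1+2.5²) = 41.93 ft
R = A/P = 144.6/41.93 = 3.449 ft
Q = (1.486/n)·A·R^(2/3)·S^(1/2) = (1.486/0.025) × 144.6 × 3.449^(2/3) × 0.0044^(1/2) = 1302 ft³/s

1300 ft³/s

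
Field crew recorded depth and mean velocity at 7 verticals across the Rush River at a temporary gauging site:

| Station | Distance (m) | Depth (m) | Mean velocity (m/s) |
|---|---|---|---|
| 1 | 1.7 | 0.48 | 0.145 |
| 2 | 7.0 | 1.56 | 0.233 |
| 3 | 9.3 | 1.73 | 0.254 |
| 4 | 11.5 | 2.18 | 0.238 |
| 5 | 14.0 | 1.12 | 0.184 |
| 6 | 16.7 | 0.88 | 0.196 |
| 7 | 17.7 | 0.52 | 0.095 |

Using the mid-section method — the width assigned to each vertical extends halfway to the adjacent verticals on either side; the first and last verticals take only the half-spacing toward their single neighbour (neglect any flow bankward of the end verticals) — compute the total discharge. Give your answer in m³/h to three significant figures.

16800 m³/h

w_1 = (7.0 − 1.7)/2 = 2.65 m; q_1 = 0.145 × 0.48 × 2.65 = 0.1844 m³/s
w_2 = (9.3 − 1.7)/2 = 3.8 m; q_2 = 0.233 × 1.56 × 3.8 = 1.381 m³/s
w_3 = (11.5 − 7.0)/2 = 2.25 m; q_3 = 0.254 × 1.73 × 2.25 = 0.9887 m³/s
w_4 = (14.0 − 9.3)/2 = 2.35 m; q_4 = 0.238 × 2.18 × 2.35 = 1.219 m³/s
w_5 = (16.7 − 11.5)/2 = 2.6 m; q_5 = 0.184 × 1.12 × 2.6 = 0.5358 m³/s
w_6 = (17.7 − 14.0)/2 = 1.85 m; q_6 = 0.196 × 0.88 × 1.85 = 0.3191 m³/s
w_7 = (17.7 − 16.7)/2 = 0.5 m; q_7 = 0.095 × 0.52 × 0.5 = 0.02470 m³/s
Q = Σ qᵢ = 4.653 m³/s
= 4.653 × 3600 = 16750 m³/h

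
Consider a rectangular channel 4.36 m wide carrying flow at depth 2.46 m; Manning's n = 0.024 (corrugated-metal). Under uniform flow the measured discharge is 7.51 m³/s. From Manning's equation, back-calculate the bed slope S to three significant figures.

A = b·y = 4.36 × 2.46 = 10.73 m²
P = b + 2y = 4.36 + 2×2.46 = 9.280 m
R = A/P = 10.73/9.280 = 1.156 m
S = (Q·n / (1·A·R^(2/3)))² = (7.51×0.024 / (1×10.73×1.101))² = 0.0002328

0.000233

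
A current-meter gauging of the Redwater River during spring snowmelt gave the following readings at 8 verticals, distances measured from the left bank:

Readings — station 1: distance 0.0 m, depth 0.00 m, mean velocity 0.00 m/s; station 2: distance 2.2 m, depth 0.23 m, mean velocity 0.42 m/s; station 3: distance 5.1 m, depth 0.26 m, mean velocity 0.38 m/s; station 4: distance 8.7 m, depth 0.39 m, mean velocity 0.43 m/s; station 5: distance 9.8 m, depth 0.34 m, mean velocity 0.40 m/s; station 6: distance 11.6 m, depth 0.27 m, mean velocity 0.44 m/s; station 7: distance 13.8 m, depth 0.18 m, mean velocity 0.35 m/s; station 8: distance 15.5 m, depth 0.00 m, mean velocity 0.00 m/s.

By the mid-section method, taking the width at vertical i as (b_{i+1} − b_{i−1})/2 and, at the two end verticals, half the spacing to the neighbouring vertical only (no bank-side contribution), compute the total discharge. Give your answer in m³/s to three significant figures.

w_2 = (5.1 − 0.0)/2 = 2.55 m; q_2 = 0.42 × 0.23 × 2.55 = 0.2463 m³/s
w_3 = (8.7 − 2.2)/2 = 3.25 m; q_3 = 0.38 × 0.26 × 3.25 = 0.3211 m³/s
w_4 = (9.8 − 5.1)/2 = 2.35 m; q_4 = 0.43 × 0.39 × 2.35 = 0.3941 m³/s
w_5 = (11.6 − 8.7)/2 = 1.45 m; q_5 = 0.40 × 0.34 × 1.45 = 0.1972 m³/s
w_6 = (13.8 − 9.8)/2 = 2 m; q_6 = 0.44 × 0.27 × 2 = 0.2376 m³/s
w_7 = (15.5 − 11.6)/2 = 1.95 m; q_7 = 0.35 × 0.18 × 1.95 = 0.1229 m³/s
Stations 1, 8 contribute zero (depth or velocity is 0).
Q = Σ qᵢ = 1.519 m³/s

1.52 m³/s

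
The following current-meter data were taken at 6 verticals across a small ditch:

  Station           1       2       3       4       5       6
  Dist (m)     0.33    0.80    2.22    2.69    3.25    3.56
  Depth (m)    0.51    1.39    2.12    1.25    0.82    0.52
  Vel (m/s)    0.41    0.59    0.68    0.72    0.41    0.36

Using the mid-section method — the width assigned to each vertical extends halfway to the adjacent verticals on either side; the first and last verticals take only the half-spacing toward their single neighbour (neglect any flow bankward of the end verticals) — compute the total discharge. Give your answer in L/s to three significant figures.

w_1 = (0.80 − 0.33)/2 = 0.235 m; q_1 = 0.41 × 0.51 × 0.235 = 0.04914 m³/s
w_2 = (2.22 − 0.33)/2 = 0.945 m; q_2 = 0.59 × 1.39 × 0.945 = 0.7750 m³/s
w_3 = (2.69 − 0.80)/2 = 0.945 m; q_3 = 0.68 × 2.12 × 0.945 = 1.362 m³/s
w_4 = (3.25 − 2.22)/2 = 0.515 m; q_4 = 0.72 × 1.25 × 0.515 = 0.4635 m³/s
w_5 = (3.56 − 2.69)/2 = 0.435 m; q_5 = 0.41 × 0.82 × 0.435 = 0.1462 m³/s
w_6 = (3.56 − 3.25)/2 = 0.155 m; q_6 = 0.36 × 0.52 × 0.155 = 0.02902 m³/s
Q = Σ qᵢ = 2.825 m³/s
= 2.825 × 1000 = 2825 L/s

2830 L/s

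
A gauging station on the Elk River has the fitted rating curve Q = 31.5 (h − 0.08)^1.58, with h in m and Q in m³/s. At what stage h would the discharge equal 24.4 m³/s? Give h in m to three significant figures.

h − h₀ = (Q/C)^(1/b) = (24.4/31.5)^(1/1.58) = 0.8507 m
h = 0.08 + 0.8507 = 0.9307 m

0.931 m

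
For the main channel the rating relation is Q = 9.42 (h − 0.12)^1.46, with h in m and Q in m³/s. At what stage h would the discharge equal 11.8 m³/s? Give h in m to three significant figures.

h − h₀ = (Q/C)^(1/b) = (11.8/9.42)^(1/1.46) = 1.167 m
h = 0.12 + 1.167 = 1.287 m

1.29 m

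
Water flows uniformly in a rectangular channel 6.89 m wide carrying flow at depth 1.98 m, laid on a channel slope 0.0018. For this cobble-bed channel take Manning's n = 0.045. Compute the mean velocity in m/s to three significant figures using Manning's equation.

1.10 m/s

A = b·y = 6.89 × 1.98 = 13.64 m²
P = b + 2y = 6.89 + 2×1.98 = 10.85 m
R = A/P = 13.64/10.85 = 1.257 m
Q = (1/n)·A·R^(2/3)·S^(1/2) = (1/0.045) × 13.64 × 1.257^(2/3) × 0.0018^(1/2) = 14.98 m³/s
V = Q/A = 14.98/13.64 = 1.098 m/s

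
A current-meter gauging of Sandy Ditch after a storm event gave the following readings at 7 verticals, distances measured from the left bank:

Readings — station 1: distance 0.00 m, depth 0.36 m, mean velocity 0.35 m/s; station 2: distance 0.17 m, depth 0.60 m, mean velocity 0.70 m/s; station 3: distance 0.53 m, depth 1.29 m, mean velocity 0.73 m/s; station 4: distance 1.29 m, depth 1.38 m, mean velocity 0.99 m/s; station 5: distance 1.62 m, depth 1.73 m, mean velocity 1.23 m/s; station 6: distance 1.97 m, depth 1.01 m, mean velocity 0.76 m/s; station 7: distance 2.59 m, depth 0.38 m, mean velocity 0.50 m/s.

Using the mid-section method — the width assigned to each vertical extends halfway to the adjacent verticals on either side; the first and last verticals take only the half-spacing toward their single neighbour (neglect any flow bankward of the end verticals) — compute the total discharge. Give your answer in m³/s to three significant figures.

2.55 m³/s

w_1 = (0.17 − 0.00)/2 = 0.085 m; q_1 = 0.35 × 0.36 × 0.085 = 0.01071 m³/s
w_2 = (0.53 − 0.00)/2 = 0.265 m; q_2 = 0.70 × 0.60 × 0.265 = 0.1113 m³/s
w_3 = (1.29 − 0.17)/2 = 0.56 m; q_3 = 0.73 × 1.29 × 0.56 = 0.5274 m³/s
w_4 = (1.62 − 0.53)/2 = 0.545 m; q_4 = 0.99 × 1.38 × 0.545 = 0.7446 m³/s
w_5 = (1.97 − 1.29)/2 = 0.34 m; q_5 = 1.23 × 1.73 × 0.34 = 0.7235 m³/s
w_6 = (2.59 − 1.62)/2 = 0.485 m; q_6 = 0.76 × 1.01 × 0.485 = 0.3723 m³/s
w_7 = (2.59 − 1.97)/2 = 0.31 m; q_7 = 0.50 × 0.38 × 0.31 = 0.05890 m³/s
Q = Σ qᵢ = 2.549 m³/s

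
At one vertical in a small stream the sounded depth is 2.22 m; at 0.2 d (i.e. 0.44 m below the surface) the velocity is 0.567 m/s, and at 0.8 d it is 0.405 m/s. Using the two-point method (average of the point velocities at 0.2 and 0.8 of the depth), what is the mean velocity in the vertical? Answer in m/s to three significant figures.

0.486 m/s

v̄ = (0.567 + 0.405) / 2 = 0.4860 m/s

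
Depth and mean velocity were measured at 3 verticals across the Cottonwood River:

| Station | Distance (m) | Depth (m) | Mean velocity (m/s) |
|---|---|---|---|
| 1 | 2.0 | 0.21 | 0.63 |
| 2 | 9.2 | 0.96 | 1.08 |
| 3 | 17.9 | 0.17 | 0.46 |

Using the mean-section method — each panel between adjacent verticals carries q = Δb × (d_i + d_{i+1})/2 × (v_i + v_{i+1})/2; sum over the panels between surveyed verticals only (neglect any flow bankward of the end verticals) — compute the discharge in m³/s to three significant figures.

7.39 m³/s

Panel 1-2: Δb = 7.2 m, d̄ = (0.21+0.96)/2 = 0.585, v̄ = (0.63+1.08)/2 = 0.855 → q = 7.2×0.585×0.855 = 3.601 m³/s
Panel 2-3: Δb = 8.7 m, d̄ = (0.96+0.17)/2 = 0.565, v̄ = (1.08+0.46)/2 = 0.77 → q = 8.7×0.565×0.77 = 3.785 m³/s
Q = Σ q = 7.386 m³/s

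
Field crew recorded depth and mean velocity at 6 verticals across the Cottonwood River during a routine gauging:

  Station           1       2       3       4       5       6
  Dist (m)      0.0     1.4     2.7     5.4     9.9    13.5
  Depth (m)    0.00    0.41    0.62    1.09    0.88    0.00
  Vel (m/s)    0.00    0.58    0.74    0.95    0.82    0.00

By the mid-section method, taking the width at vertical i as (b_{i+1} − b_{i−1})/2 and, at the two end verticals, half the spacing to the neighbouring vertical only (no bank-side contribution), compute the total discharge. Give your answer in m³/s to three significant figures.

w_2 = (2.7 − 0.0)/2 = 1.35 m; q_2 = 0.58 × 0.41 × 1.35 = 0.3210 m³/s
w_3 = (5.4 − 1.4)/2 = 2 m; q_3 = 0.74 × 0.62 × 2 = 0.9176 m³/s
w_4 = (9.9 − 2.7)/2 = 3.6 m; q_4 = 0.95 × 1.09 × 3.6 = 3.728 m³/s
w_5 = (13.5 − 5.4)/2 = 4.05 m; q_5 = 0.82 × 0.88 × 4.05 = 2.922 m³/s
Stations 1, 6 contribute zero (depth or velocity is 0).
Q = Σ qᵢ = 7.889 m³/s

7.89 m³/s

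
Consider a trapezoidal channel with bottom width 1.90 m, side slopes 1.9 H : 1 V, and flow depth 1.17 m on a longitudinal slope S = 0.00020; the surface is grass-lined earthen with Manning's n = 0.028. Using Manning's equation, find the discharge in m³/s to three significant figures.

A = (b + z·y)·y = (1.90 + 1.9×1.17)×1.17 = 4.824 m²
P = b + 2y√(1+z²) = 1.90 + 2×1.17×√(1+1.9²) = 6.924 m
R = A/P = 4.824/6.924 = 0.6967 m
Q = (1/n)·A·R^(2/3)·S^(1/2) = (1/0.028) × 4.824 × 0.6967^(2/3) × 0.00020^(1/2) = 1.915 m³/s

1.91 m³/s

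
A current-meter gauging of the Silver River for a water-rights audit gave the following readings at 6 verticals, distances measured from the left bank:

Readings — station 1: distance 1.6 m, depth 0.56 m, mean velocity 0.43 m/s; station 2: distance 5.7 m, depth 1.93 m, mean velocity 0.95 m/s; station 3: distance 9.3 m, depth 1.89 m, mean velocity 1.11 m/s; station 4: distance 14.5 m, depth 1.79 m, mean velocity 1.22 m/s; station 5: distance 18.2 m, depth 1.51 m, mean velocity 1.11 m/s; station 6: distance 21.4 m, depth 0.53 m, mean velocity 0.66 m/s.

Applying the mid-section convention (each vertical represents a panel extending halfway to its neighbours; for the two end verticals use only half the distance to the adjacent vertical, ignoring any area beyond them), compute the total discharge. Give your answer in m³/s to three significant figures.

w_1 = (5.7 − 1.6)/2 = 2.05 m; q_1 = 0.43 × 0.56 × 2.05 = 0.4936 m³/s
w_2 = (9.3 − 1.6)/2 = 3.85 m; q_2 = 0.95 × 1.93 × 3.85 = 7.059 m³/s
w_3 = (14.5 − 5.7)/2 = 4.4 m; q_3 = 1.11 × 1.89 × 4.4 = 9.231 m³/s
w_4 = (18.2 − 9.3)/2 = 4.45 m; q_4 = 1.22 × 1.79 × 4.45 = 9.718 m³/s
w_5 = (21.4 − 14.5)/2 = 3.45 m; q_5 = 1.11 × 1.51 × 3.45 = 5.783 m³/s
w_6 = (21.4 − 18.2)/2 = 1.6 m; q_6 = 0.66 × 0.53 × 1.6 = 0.5597 m³/s
Q = Σ qᵢ = 32.84 m³/s

32.8 m³/s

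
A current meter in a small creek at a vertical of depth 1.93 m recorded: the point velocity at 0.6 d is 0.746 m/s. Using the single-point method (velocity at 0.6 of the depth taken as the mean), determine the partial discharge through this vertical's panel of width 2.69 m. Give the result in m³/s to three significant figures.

3.87 m³/s

v̄ = v₀.₆ = 0.746 m/s
q = v̄ × d × w = 0.7460 × 1.93 × 2.69 = 3.873 m³/s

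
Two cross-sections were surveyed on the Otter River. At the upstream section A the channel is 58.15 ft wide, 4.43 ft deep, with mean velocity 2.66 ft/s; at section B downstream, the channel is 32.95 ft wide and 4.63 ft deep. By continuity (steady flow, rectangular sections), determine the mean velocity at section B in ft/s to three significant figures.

Q = A₁V₁ = (58.15×4.43) × 2.66 = 685.2 ft³/s
A₂ = 32.95 × 4.63 = 152.6 ft²
V₂ = Q/A₂ = 685.2/152.6 = 4.492 ft/s

4.49 ft/s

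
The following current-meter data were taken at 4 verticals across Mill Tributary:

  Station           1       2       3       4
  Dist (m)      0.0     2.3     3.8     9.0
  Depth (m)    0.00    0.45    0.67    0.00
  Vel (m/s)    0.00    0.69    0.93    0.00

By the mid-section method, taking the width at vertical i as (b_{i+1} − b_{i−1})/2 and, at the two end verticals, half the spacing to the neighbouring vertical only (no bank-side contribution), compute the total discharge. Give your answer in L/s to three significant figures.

w_2 = (3.8 − 0.0)/2 = 1.9 m; q_2 = 0.69 × 0.45 × 1.9 = 0.5900 m³/s
w_3 = (9.0 − 2.3)/2 = 3.35 m; q_3 = 0.93 × 0.67 × 3.35 = 2.087 m³/s
Stations 1, 4 contribute zero (depth or velocity is 0).
Q = Σ qᵢ = 2.677 m³/s
= 2.677 × 1000 = 2677 L/s

2680 L/s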